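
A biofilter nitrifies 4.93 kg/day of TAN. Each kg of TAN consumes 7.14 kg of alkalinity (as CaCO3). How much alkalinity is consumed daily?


Alkalinity factor: 7.14 kg CaCO3 consumed per kg TAN nitrified
alk = 4.93 kg TAN * 7.14 = 35.2002 kg CaCO3/day

35.2002 kg CaCO3/day


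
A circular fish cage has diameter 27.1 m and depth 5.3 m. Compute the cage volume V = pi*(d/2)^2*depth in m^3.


r = d/2 = 27.1/2 = 13.55 m
Base area = pi*r^2 = pi*13.55^2 = 576.80427 m^2
Volume = 576.80427 * 5.3 = 3057.06 m^3

3057.06 m^3


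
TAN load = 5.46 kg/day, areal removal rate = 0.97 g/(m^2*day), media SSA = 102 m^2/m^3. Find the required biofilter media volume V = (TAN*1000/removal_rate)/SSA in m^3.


A = 5.46*1000 / 0.97 = 5628.866 m^2
V = 5628.866 / 102 = 55.185

55.185 m^3


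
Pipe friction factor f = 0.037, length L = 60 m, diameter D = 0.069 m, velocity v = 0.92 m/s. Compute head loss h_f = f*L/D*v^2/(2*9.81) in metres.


v^2 = 0.92^2 = 0.8464 m^2/s^2
L/D = 60/0.069 = 869.56522
h_f = f*(L/D)*v^2/(2g) = 0.037 * 869.56522 * 0.8464 / 19.62 = 1.38797 m

1.38797 m


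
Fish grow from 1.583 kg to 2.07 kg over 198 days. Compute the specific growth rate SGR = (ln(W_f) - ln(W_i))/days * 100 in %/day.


ln(W_f) = ln(2.07) = 0.72754861
ln(W_i) = ln(1.583) = 0.45932178
ln(W_f) - ln(W_i) = 0.72754861 - 0.45932178 = 0.26822683
SGR = 0.26822683 / 198 * 100 = 0.135468 %/day

0.135468 %/day


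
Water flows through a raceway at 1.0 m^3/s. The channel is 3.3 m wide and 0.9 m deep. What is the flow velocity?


Cross-sectional area = W * d = 3.3 * 0.9 = 2.97 m^2
Velocity = Q / A = 1.0 / 2.97 = 0.3367 m/s

0.3367 m/s


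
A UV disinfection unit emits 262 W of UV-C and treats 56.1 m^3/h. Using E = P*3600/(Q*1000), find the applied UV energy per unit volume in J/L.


Energy delivered per hour = 262 W * 3600 s = 943200 J/h
Volume treated per hour = 56.1 m^3/h * 1000 = 56100 L/h
dose = 943200 / 56100 = 16.8128 J/L

16.8128 J/L


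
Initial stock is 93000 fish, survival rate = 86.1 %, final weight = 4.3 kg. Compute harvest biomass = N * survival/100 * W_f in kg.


Survivors = 93000 * 86.1/100 = 80073 fish
Harvest biomass = survivors * W_f = 80073 * 4.3 = 344313.9 kg

344313.9 kg


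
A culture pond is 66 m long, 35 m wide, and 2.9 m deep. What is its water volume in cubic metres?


Base area = L * W = 66 * 35 = 2310 m^2
Volume = area * depth = 2310 * 2.9 = 6699 m^3

6699 m^3


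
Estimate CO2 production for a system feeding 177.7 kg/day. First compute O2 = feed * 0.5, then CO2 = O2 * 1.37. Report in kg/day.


O2 = 177.7 * 0.5 = 88.85
CO2 = 88.85 * 1.37 = 121.7245

121.7245 kg/day


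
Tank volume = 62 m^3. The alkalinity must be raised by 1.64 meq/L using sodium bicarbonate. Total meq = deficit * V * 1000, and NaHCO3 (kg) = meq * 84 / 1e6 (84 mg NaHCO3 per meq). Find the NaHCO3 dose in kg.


Tank volume in L = 62 m^3 * 1000 = 62000 L
Total meq required = 1.64 meq/L * 62000 L = 101680 meq
NaHCO3 mass = 101680 meq * 84 mg/meq / 1e6 = 8.54112 kg

8.54112 kg


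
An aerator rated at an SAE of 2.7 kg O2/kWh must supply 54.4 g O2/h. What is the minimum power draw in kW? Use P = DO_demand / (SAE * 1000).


SAE in g O2/kWh = 2.7 * 1000 = 2700 g/kWh
P = DO_demand / SAE_g = 54.4 / 2700 = 0.0201481 kW

0.0201481 kW


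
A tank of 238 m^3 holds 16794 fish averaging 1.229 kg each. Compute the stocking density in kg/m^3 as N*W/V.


Total biomass = 16794 fish * 1.229 kg = 20639.826 kg
Density = total biomass / volume = 20639.826 / 238 = 86.722 kg/m^3

86.722 kg/m^3


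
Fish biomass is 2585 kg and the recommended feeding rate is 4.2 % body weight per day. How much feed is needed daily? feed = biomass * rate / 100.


Feeding rate fraction = 4.2% / 100 = 0.042
Daily feed = 2585 kg * 0.042 = 108.57 kg/day

108.57 kg/day


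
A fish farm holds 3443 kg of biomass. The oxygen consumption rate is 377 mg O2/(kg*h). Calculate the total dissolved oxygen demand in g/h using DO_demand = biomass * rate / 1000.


Total O2 consumption (mg/h) = 3443 kg * 377 mg/(kg*h) = 1298011 mg/h
Convert to g/h: 1298011 / 1000 = 1298.011 g/h

1298.011 g/h


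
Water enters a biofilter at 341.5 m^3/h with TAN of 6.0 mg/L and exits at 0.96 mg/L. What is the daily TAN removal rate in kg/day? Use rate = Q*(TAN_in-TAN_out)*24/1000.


Concentration drop: TAN_in - TAN_out = 6.0 - 0.96 = 5.04 mg/L
Hourly TAN removed = Q * dTAN = 341.5 m^3/h * 5.04 mg/L = 1721.16 g/h  (m^3/h * mg/L = g/h)
Daily TAN removed = 1721.16 * 24 = 41307.84 g/day
Convert to kg/day: 41307.84 / 1000 = 41.30784 kg/day

41.30784 kg/day


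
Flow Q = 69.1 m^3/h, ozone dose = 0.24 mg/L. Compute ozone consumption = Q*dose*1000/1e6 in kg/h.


O3 demand (mg/h) = Q * dose * 1000 = 69.1 * 0.24 * 1000 = 16584 mg/h
Convert mg to kg: 16584 / 1e6 = 0.016584 kg/h

0.016584 kg/h


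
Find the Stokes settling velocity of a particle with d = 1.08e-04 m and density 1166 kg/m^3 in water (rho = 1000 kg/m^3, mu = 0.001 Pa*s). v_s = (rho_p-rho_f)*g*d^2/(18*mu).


Density difference: rho_p - rho_f = 1166 - 1000 = 166 kg/m^3
d^2 = (1.08e-04)^2 = 1.1664e-08 m^2
Numerator = (rho_p - rho_f) * g * d^2 = 166 * 9.81 * 1.1664e-08 = 1.8994357e-05
Denominator = 18 * mu = 18 * 0.001 = 0.018
v_s = 1.8994357e-05 / 0.018 = 0.00105524 m/s
Check: Re = rho_f * v_s * d / mu = 1000 * 0.00105524 * 1.08e-04 / 0.001 = 0.114 < 1, so Stokes' law applies.

0.00105524 m/s


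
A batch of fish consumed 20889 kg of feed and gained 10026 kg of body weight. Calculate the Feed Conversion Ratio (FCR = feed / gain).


FCR = feed consumed / weight gained
FCR = 20889 kg / 10026 kg = 2.08348

2.08348


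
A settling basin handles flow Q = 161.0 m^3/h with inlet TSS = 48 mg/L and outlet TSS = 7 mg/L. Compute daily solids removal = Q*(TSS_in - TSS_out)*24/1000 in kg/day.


Concentration drop: TSS_in - TSS_out = 48 - 7 = 41 mg/L
Hourly solids removed = Q * dTSS = 161.0 m^3/h * 41 mg/L = 6601 g/h  (m^3/h * mg/L = g/h)
Daily solids removed = 6601 * 24 = 158424 g/day
Convert g to kg: 158424 / 1000 = 158.424 kg/day

158.424 kg/day


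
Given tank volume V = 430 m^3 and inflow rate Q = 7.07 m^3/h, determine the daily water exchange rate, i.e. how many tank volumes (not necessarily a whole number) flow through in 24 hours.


Daily flow volume = 7.07 m^3/h * 24 h = 169.68 m^3/day
Exchanges = daily flow / tank volume = 169.68 / 430 = 0.394605 exchanges/day

0.394605 exchanges/day


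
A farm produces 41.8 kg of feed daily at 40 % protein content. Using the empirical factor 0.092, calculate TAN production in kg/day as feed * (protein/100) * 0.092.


Protein in feed = 41.8 * 40/100 = 16.72 kg/day
TAN = protein * 0.092 = 16.72 * 0.092 = 1.53824 kg/day

1.53824 kg/day


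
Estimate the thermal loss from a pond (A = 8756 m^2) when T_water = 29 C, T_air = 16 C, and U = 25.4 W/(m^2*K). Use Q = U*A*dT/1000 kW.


Temperature difference dT = 29 - 16 = 13 K
Heat loss (W) = U * A * dT = 25.4 * 8756 * 13 = 2891231.2 W
Convert to kW: 2891231.2 / 1000 = 2891.2312 kW

2891.2312 kW


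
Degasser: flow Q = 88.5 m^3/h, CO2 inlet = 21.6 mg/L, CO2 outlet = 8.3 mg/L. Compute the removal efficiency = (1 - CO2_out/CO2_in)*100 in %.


CO2_out / CO2_in = 8.3 / 21.6 = 0.38425926
Fraction remaining = 0.38425926
efficiency = (1 - 0.38425926) * 100 = 61.5741 %

61.5741 %


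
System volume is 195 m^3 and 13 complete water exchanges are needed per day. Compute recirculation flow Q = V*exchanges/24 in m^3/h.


Daily recirculation volume = 195 m^3 * 13 = 2535 m^3/day
Flow rate Q = daily volume / 24 h = 2535 / 24 = 105.625 m^3/h

105.625 m^3/h


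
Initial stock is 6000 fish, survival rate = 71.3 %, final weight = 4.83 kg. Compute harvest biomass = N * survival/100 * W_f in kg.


Survivors = 6000 * 71.3/100 = 4278 fish
Harvest biomass = survivors * W_f = 4278 * 4.83 = 20662.74 kg

20662.74 kg


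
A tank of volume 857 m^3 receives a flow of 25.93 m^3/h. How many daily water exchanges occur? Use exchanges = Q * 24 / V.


Daily flow volume = 25.93 m^3/h * 24 h = 622.32 m^3/day
Exchanges = daily flow / tank volume = 622.32 / 857 = 0.726161 exchanges/day

0.726161 exchanges/day


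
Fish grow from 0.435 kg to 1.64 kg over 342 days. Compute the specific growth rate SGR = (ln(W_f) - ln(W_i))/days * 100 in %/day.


ln(W_f) = ln(1.64) = 0.49469624
ln(W_i) = ln(0.435) = -0.83240925
ln(W_f) - ln(W_i) = 0.49469624 - -0.83240925 = 1.3271055
SGR = 1.3271055 / 342 * 100 = 0.388043 %/day

0.388043 %/day


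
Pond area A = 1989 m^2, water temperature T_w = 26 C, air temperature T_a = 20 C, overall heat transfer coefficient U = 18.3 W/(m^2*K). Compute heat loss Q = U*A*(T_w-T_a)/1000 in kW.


Temperature difference dT = 26 - 20 = 6 K
Heat loss (W) = U * A * dT = 18.3 * 1989 * 6 = 218392.2 W
Convert to kW: 218392.2 / 1000 = 218.3922 kW

218.3922 kW


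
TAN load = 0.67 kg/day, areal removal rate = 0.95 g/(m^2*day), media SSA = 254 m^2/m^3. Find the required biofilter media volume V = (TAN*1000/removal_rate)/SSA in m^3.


A = 0.67*1000 / 0.95 = 705.26316 m^2
V = 705.26316 / 254 = 2.77663

2.77663 m^3


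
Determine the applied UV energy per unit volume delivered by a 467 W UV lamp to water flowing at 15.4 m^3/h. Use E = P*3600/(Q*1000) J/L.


Energy delivered per hour = 467 W * 3600 s = 1681200 J/h
Volume treated per hour = 15.4 m^3/h * 1000 = 15400 L/h
dose = 1681200 / 15400 = 109.169 J/L

109.169 J/L


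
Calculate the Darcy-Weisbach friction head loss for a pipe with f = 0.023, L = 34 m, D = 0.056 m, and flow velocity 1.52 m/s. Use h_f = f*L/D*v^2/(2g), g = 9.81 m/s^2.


v^2 = 1.52^2 = 2.3104 m^2/s^2
L/D = 34/0.056 = 607.14286
h_f = f*(L/D)*v^2/(2g) = 0.023 * 607.14286 * 2.3104 / 19.62 = 1.6444 m

1.6444 m


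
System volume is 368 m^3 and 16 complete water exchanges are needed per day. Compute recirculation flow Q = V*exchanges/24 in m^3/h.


Daily recirculation volume = 368 m^3 * 16 = 5888 m^3/day
Flow rate Q = daily volume / 24 h = 5888 / 24 = 245.333 m^3/h

245.333 m^3/h


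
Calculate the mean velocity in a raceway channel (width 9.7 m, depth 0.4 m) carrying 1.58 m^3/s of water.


Cross-sectional area = W * d = 9.7 * 0.4 = 3.88 m^2
Velocity = Q / A = 1.58 / 3.88 = 0.407216 m/s

0.407216 m/s


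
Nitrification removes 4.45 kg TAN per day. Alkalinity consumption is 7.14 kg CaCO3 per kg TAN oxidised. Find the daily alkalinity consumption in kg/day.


Alkalinity factor: 7.14 kg CaCO3 consumed per kg TAN nitrified
alk = 4.45 kg TAN * 7.14 = 31.773 kg CaCO3/day

31.773 kg CaCO3/day


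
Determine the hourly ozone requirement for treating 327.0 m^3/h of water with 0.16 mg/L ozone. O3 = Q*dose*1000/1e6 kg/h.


O3 demand (mg/h) = Q * dose * 1000 = 327.0 * 0.16 * 1000 = 52320 mg/h
Convert mg to kg: 52320 / 1e6 = 0.05232 kg/h

0.05232 kg/h


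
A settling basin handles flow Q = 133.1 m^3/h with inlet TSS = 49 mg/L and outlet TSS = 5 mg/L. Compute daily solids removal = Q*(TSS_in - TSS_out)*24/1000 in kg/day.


Concentration drop: TSS_in - TSS_out = 49 - 5 = 44 mg/L
Hourly solids removed = Q * dTSS = 133.1 m^3/h * 44 mg/L = 5856.4 g/h  (m^3/h * mg/L = g/h)
Daily solids removed = 5856.4 * 24 = 140553.6 g/day
Convert g to kg: 140553.6 / 1000 = 140.5536 kg/day

140.5536 kg/day


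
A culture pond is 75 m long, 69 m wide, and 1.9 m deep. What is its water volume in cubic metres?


Base area = L * W = 75 * 69 = 5175 m^2
Volume = area * depth = 5175 * 1.9 = 9832.5 m^3

9832.5 m^3


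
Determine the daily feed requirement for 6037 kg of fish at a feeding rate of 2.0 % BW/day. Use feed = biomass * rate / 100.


Feeding rate fraction = 2.0% / 100 = 0.02
Daily feed = 6037 kg * 0.02 = 120.74 kg/day

120.74 kg/day


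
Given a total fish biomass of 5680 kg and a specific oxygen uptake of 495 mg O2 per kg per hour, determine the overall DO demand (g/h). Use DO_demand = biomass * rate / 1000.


Total O2 consumption (mg/h) = 5680 kg * 495 mg/(kg*h) = 2811600 mg/h
Convert to g/h: 2811600 / 1000 = 2811.6 g/h

2811.6 g/h


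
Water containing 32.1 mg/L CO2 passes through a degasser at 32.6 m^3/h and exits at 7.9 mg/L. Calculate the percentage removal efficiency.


CO2_out / CO2_in = 7.9 / 32.1 = 0.24610592
Fraction remaining = 0.24610592
efficiency = (1 - 0.24610592) * 100 = 75.3894 %

75.3894 %


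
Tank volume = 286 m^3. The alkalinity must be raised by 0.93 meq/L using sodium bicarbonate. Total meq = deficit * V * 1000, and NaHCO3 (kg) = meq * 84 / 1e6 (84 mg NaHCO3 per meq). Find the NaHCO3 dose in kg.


Tank volume in L = 286 m^3 * 1000 = 286000 L
Total meq required = 0.93 meq/L * 286000 L = 265980 meq
NaHCO3 mass = 265980 meq * 84 mg/meq / 1e6 = 22.3423 kg

22.3423 kg


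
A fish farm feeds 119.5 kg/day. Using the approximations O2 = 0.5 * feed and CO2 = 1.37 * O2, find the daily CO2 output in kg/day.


O2 = 119.5 * 0.5 = 59.75
CO2 = 59.75 * 1.37 = 81.8575

81.8575 kg/day


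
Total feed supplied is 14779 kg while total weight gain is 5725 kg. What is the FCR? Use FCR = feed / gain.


FCR = feed consumed / weight gained
FCR = 14779 kg / 5725 kg = 2.58148

2.58148


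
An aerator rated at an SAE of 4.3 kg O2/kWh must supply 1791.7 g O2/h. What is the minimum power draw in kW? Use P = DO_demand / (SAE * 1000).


SAE in g O2/kWh = 4.3 * 1000 = 4300 g/kWh
P = DO_demand / SAE_g = 1791.7 / 4300 = 0.416674 kW

0.416674 kW


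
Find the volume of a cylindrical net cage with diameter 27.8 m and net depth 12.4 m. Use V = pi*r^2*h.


r = d/2 = 27.8/2 = 13.9 m
Base area = pi*r^2 = pi*13.9^2 = 606.98712 m^2
Volume = 606.98712 * 12.4 = 7526.64 m^3

7526.64 m^3


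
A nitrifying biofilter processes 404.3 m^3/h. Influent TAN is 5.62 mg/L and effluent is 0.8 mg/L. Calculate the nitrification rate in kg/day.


Concentration drop: TAN_in - TAN_out = 5.62 - 0.8 = 4.82 mg/L
Hourly TAN removed = Q * dTAN = 404.3 m^3/h * 4.82 mg/L = 1948.726 g/h  (m^3/h * mg/L = g/h)
Daily TAN removed = 1948.726 * 24 = 46769.424 g/day
Convert to kg/day: 46769.424 / 1000 = 46.769424 kg/day

46.769424 kg/day


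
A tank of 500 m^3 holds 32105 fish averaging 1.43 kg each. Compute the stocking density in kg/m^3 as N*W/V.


Total biomass = 32105 fish * 1.43 kg = 45910.15 kg
Density = total biomass / volume = 45910.15 / 500 = 91.8203 kg/m^3

91.8203 kg/m^3


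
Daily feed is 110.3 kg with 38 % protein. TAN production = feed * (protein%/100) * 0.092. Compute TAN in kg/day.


Protein in feed = 110.3 * 38/100 = 41.914 kg/day
TAN = protein * 0.092 = 41.914 * 0.092 = 3.856088 kg/day

3.856088 kg/day


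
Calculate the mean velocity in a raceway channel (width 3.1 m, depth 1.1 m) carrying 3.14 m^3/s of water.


Cross-sectional area = W * d = 3.1 * 1.1 = 3.41 m^2
Velocity = Q / A = 3.14 / 3.41 = 0.920821 m/s

0.920821 m/s


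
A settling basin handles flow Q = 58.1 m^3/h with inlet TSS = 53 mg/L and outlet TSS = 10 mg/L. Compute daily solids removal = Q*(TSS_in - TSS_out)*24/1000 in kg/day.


Concentration drop: TSS_in - TSS_out = 53 - 10 = 43 mg/L
Hourly solids removed = Q * dTSS = 58.1 m^3/h * 43 mg/L = 2498.3 g/h  (m^3/h * mg/L = g/h)
Daily solids removed = 2498.3 * 24 = 59959.2 g/day
Convert g to kg: 59959.2 / 1000 = 59.9592 kg/day

59.9592 kg/day


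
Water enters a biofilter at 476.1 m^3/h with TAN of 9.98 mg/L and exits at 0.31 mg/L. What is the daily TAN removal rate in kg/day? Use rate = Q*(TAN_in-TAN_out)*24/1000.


Concentration drop: TAN_in - TAN_out = 9.98 - 0.31 = 9.67 mg/L
Hourly TAN removed = Q * dTAN = 476.1 m^3/h * 9.67 mg/L = 4603.887 g/h  (m^3/h * mg/L = g/h)
Daily TAN removed = 4603.887 * 24 = 110493.288 g/day
Convert to kg/day: 110493.288 / 1000 = 110.493288 kg/day

110.493288 kg/day


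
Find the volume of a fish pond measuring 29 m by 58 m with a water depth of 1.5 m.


Base area = L * W = 29 * 58 = 1682 m^2
Volume = area * depth = 1682 * 1.5 = 2523 m^3

2523 m^3


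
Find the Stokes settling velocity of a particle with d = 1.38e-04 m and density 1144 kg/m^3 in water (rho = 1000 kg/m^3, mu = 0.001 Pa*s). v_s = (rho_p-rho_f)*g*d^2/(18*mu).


Density difference: rho_p - rho_f = 1144 - 1000 = 144 kg/m^3
d^2 = (1.38e-04)^2 = 1.9044e-08 m^2
Numerator = (rho_p - rho_f) * g * d^2 = 144 * 9.81 * 1.9044e-08 = 2.6902316e-05
Denominator = 18 * mu = 18 * 0.001 = 0.018
v_s = 2.6902316e-05 / 0.018 = 0.00149457 m/s
Check: Re = rho_f * v_s * d / mu = 1000 * 0.00149457 * 1.38e-04 / 0.001 = 0.206 < 1, so Stokes' law applies.

0.00149457 m/s


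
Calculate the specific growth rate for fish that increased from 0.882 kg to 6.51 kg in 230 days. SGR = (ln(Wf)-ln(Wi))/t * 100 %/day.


ln(W_f) = ln(6.51) = 1.8733395
ln(W_i) = ln(0.882) = -0.12556322
ln(W_f) - ln(W_i) = 1.8733395 - -0.12556322 = 1.9989027
SGR = 1.9989027 / 230 * 100 = 0.869088 %/day

0.869088 %/day


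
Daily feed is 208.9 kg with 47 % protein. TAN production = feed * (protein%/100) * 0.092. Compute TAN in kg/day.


Protein in feed = 208.9 * 47/100 = 98.183 kg/day
TAN = protein * 0.092 = 98.183 * 0.092 = 9.032836 kg/day

9.032836 kg/day


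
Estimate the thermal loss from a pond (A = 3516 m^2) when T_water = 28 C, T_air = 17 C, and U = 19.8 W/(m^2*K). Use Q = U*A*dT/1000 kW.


Temperature difference dT = 28 - 17 = 11 K
Heat loss (W) = U * A * dT = 19.8 * 3516 * 11 = 765784.8 W
Convert to kW: 765784.8 / 1000 = 765.7848 kW

765.7848 kW


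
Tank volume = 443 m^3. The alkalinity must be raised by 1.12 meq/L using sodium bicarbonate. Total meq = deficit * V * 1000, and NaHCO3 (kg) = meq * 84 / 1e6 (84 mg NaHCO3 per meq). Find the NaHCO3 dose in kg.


Tank volume in L = 443 m^3 * 1000 = 443000 L
Total meq required = 1.12 meq/L * 443000 L = 496160 meq
NaHCO3 mass = 496160 meq * 84 mg/meq / 1e6 = 41.6774 kg

41.6774 kg


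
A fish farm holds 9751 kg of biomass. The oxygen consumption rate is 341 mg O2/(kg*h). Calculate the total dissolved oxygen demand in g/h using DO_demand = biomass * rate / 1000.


Total O2 consumption (mg/h) = 9751 kg * 341 mg/(kg*h) = 3325091 mg/h
Convert to g/h: 3325091 / 1000 = 3325.091 g/h

3325.091 g/h


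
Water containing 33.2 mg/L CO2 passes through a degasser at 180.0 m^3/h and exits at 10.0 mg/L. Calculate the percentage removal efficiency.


CO2_out / CO2_in = 10.0 / 33.2 = 0.30120482
Fraction remaining = 0.30120482
efficiency = (1 - 0.30120482) * 100 = 69.8795 %

69.8795 %


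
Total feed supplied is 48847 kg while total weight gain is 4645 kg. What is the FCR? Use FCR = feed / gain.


FCR = feed consumed / weight gained
FCR = 48847 kg / 4645 kg = 10.516

10.516


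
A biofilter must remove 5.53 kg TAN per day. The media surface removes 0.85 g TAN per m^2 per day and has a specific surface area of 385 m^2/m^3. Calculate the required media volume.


A = 5.53*1000 / 0.85 = 6505.8824 m^2
V = 6505.8824 / 385 = 16.8984

16.8984 m^3


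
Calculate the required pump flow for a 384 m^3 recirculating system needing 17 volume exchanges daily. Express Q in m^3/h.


Daily recirculation volume = 384 m^3 * 17 = 6528 m^3/day
Flow rate Q = daily volume / 24 h = 6528 / 24 = 272 m^3/h

272 m^3/h


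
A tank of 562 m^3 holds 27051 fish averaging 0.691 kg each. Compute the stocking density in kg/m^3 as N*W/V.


Total biomass = 27051 fish * 0.691 kg = 18692.241 kg
Density = total biomass / volume = 18692.241 / 562 = 33.2602 kg/m^3

33.2602 kg/m^3


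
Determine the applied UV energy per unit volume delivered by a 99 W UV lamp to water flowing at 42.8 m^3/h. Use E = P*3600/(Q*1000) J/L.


Energy delivered per hour = 99 W * 3600 s = 356400 J/h
Volume treated per hour = 42.8 m^3/h * 1000 = 42800 L/h
dose = 356400 / 42800 = 8.3271 J/L

8.3271 J/L


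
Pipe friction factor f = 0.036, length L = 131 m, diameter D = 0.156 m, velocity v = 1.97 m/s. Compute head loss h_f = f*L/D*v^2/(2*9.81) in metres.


v^2 = 1.97^2 = 3.8809 m^2/s^2
L/D = 131/0.156 = 839.74359
h_f = f*(L/D)*v^2/(2g) = 0.036 * 839.74359 * 3.8809 / 19.62 = 5.97974 m

5.97974 m


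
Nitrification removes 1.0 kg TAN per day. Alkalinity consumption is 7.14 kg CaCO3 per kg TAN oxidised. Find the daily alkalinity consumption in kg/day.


Alkalinity factor: 7.14 kg CaCO3 consumed per kg TAN nitrified
alk = 1.0 kg TAN * 7.14 = 7.14 kg CaCO3/day

7.14 kg CaCO3/day


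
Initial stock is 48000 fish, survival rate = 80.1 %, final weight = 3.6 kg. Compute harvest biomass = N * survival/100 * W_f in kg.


Survivors = 48000 * 80.1/100 = 38448 fish
Harvest biomass = survivors * W_f = 38448 * 3.6 = 138412.8 kg

138412.8 kg


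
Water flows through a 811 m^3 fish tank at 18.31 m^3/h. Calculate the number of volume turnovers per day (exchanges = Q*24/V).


Daily flow volume = 18.31 m^3/h * 24 h = 439.44 m^3/day
Exchanges = daily flow / tank volume = 439.44 / 811 = 0.54185 exchanges/day

0.54185 exchanges/day


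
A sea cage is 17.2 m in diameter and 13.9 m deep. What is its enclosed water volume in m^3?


r = d/2 = 17.2/2 = 8.6 m
Base area = pi*r^2 = pi*8.6^2 = 232.35219 m^2
Volume = 232.35219 * 13.9 = 3229.7 m^3

3229.7 m^3


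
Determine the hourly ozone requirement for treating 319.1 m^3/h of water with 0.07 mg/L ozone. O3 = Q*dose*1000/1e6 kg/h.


O3 demand (mg/h) = Q * dose * 1000 = 319.1 * 0.07 * 1000 = 22337 mg/h
Convert mg to kg: 22337 / 1e6 = 0.022337 kg/h

0.022337 kg/h


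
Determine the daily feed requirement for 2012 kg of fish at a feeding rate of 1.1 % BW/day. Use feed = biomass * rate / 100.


Feeding rate fraction = 1.1% / 100 = 0.011
Daily feed = 2012 kg * 0.011 = 22.132 kg/day

22.132 kg/day


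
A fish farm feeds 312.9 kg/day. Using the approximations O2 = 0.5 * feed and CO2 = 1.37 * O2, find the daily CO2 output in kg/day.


O2 = 312.9 * 0.5 = 156.45
CO2 = 156.45 * 1.37 = 214.3365

214.3365 kg/day


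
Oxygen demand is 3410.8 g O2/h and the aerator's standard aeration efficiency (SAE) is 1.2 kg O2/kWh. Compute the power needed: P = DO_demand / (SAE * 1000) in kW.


SAE in g O2/kWh = 1.2 * 1000 = 1200 g/kWh
P = DO_demand / SAE_g = 3410.8 / 1200 = 2.84233 kW

2.84233 kW


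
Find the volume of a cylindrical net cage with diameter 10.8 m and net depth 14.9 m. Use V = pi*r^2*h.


r = d/2 = 10.8/2 = 5.4 m
Base area = pi*r^2 = pi*5.4^2 = 91.608842 m^2
Volume = 91.608842 * 14.9 = 1364.97 m^3

1364.97 m^3


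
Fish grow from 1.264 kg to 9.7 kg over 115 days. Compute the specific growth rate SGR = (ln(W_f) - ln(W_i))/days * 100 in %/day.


ln(W_f) = ln(9.7) = 2.2721259
ln(W_i) = ln(1.264) = 0.2342813
ln(W_f) - ln(W_i) = 2.2721259 - 0.2342813 = 2.0378446
SGR = 2.0378446 / 115 * 100 = 1.77204 %/day

1.77204 %/day


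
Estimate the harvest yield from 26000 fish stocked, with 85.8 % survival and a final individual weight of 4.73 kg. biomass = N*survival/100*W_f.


Survivors = 26000 * 85.8/100 = 22308 fish
Harvest biomass = survivors * W_f = 22308 * 4.73 = 105516.84 kg

105516.84 kg


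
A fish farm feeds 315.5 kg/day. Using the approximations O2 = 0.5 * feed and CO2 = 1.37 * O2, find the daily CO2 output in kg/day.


O2 = 315.5 * 0.5 = 157.75
CO2 = 157.75 * 1.37 = 216.1175

216.1175 kg/day


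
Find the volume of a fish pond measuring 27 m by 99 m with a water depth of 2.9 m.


Base area = L * W = 27 * 99 = 2673 m^2
Volume = area * depth = 2673 * 2.9 = 7751.7 m^3

7751.7 m^3


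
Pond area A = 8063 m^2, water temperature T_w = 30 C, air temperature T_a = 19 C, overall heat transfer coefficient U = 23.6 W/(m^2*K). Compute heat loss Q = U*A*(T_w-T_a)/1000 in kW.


Temperature difference dT = 30 - 19 = 11 K
Heat loss (W) = U * A * dT = 23.6 * 8063 * 11 = 2093154.8 W
Convert to kW: 2093154.8 / 1000 = 2093.1548 kW

2093.1548 kW


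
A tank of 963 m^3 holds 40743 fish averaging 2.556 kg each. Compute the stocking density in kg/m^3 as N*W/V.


Total biomass = 40743 fish * 2.556 kg = 104139.108 kg
Density = total biomass / volume = 104139.108 / 963 = 108.14 kg/m^3

108.14 kg/m^3


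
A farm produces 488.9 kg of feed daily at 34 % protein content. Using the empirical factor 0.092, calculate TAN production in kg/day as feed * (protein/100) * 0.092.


Protein in feed = 488.9 * 34/100 = 166.226 kg/day
TAN = protein * 0.092 = 166.226 * 0.092 = 15.292792 kg/day

15.292792 kg/day


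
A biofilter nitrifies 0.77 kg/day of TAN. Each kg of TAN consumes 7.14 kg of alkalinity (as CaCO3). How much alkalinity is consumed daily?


Alkalinity factor: 7.14 kg CaCO3 consumed per kg TAN nitrified
alk = 0.77 kg TAN * 7.14 = 5.4978 kg CaCO3/day

5.4978 kg CaCO3/day


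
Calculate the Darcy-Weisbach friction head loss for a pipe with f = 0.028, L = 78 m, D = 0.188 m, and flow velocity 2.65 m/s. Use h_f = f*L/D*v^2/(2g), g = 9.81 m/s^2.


v^2 = 2.65^2 = 7.0225 m^2/s^2
L/D = 78/0.188 = 414.89362
h_f = f*(L/D)*v^2/(2g) = 0.028 * 414.89362 * 7.0225 / 19.62 = 4.15803 m

4.15803 m


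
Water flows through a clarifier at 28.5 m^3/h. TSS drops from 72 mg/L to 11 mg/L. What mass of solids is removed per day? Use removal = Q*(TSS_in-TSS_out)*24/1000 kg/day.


Concentration drop: TSS_in - TSS_out = 72 - 11 = 61 mg/L
Hourly solids removed = Q * dTSS = 28.5 m^3/h * 61 mg/L = 1738.5 g/h  (m^3/h * mg/L = g/h)
Daily solids removed = 1738.5 * 24 = 41724 g/day
Convert g to kg: 41724 / 1000 = 41.724 kg/day

41.724 kg/day


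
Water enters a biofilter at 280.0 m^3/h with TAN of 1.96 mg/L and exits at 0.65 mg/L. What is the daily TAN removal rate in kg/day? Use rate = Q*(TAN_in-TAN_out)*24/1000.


Concentration drop: TAN_in - TAN_out = 1.96 - 0.65 = 1.31 mg/L
Hourly TAN removed = Q * dTAN = 280.0 m^3/h * 1.31 mg/L = 366.8 g/h  (m^3/h * mg/L = g/h)
Daily TAN removed = 366.8 * 24 = 8803.2 g/day
Convert to kg/day: 8803.2 / 1000 = 8.8032 kg/day

8.8032 kg/day


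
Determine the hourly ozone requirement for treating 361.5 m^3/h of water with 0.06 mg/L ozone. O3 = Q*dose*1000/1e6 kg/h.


O3 demand (mg/h) = Q * dose * 1000 = 361.5 * 0.06 * 1000 = 21690 mg/h
Convert mg to kg: 21690 / 1e6 = 0.02169 kg/h

0.02169 kg/h


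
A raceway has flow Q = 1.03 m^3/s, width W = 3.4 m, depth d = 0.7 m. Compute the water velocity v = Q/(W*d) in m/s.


Cross-sectional area = W * d = 3.4 * 0.7 = 2.38 m^2
Velocity = Q / A = 1.03 / 2.38 = 0.432773 m/s

0.432773 m/s


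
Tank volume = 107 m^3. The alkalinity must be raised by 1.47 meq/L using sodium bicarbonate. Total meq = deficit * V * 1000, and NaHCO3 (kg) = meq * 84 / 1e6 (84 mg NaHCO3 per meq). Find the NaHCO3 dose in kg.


Tank volume in L = 107 m^3 * 1000 = 107000 L
Total meq required = 1.47 meq/L * 107000 L = 157290 meq
NaHCO3 mass = 157290 meq * 84 mg/meq / 1e6 = 13.2124 kg

13.2124 kg


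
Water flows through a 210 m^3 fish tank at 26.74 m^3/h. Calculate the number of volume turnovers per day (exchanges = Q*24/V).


Daily flow volume = 26.74 m^3/h * 24 h = 641.76 m^3/day
Exchanges = daily flow / tank volume = 641.76 / 210 = 3.056 exchanges/day

3.056 exchanges/day


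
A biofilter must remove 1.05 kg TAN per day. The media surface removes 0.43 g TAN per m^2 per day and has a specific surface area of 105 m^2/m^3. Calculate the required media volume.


A = 1.05*1000 / 0.43 = 2441.8605 m^2
V = 2441.8605 / 105 = 23.2558

23.2558 m^3


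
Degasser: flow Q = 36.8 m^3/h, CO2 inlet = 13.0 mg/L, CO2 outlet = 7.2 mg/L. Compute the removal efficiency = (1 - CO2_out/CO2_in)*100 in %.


CO2_out / CO2_in = 7.2 / 13.0 = 0.55384615
Fraction remaining = 0.55384615
efficiency = (1 - 0.55384615) * 100 = 44.6154 %

44.6154 %


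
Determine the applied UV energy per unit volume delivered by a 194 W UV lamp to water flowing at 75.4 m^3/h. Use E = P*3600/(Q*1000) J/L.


Energy delivered per hour = 194 W * 3600 s = 698400 J/h
Volume treated per hour = 75.4 m^3/h * 1000 = 75400 L/h
dose = 698400 / 75400 = 9.2626 J/L

9.2626 J/L


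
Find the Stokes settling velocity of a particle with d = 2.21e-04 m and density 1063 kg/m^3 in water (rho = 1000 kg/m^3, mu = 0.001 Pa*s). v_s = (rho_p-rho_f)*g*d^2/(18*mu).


Density difference: rho_p - rho_f = 1063 - 1000 = 63 kg/m^3
d^2 = (2.21e-04)^2 = 4.8841e-08 m^2
Numerator = (rho_p - rho_f) * g * d^2 = 63 * 9.81 * 4.8841e-08 = 3.0185203e-05
Denominator = 18 * mu = 18 * 0.001 = 0.018
v_s = 3.0185203e-05 / 0.018 = 0.00167696 m/s
Check: Re = rho_f * v_s * d / mu = 1000 * 0.00167696 * 2.21e-04 / 0.001 = 0.371 < 1, so Stokes' law applies.

0.00167696 m/s


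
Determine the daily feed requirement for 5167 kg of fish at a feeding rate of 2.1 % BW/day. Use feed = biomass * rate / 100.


Feeding rate fraction = 2.1% / 100 = 0.021
Daily feed = 5167 kg * 0.021 = 108.507 kg/day

108.507 kg/day


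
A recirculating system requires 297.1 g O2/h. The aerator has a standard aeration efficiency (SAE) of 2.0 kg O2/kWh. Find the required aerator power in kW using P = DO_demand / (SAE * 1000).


SAE in g O2/kWh = 2.0 * 1000 = 2000 g/kWh
P = DO_demand / SAE_g = 297.1 / 2000 = 0.14855 kW

0.14855 kW


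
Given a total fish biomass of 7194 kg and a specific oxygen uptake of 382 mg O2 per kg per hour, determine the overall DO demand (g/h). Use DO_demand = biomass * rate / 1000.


Total O2 consumption (mg/h) = 7194 kg * 382 mg/(kg*h) = 2748108 mg/h
Convert to g/h: 2748108 / 1000 = 2748.108 g/h

2748.108 g/h


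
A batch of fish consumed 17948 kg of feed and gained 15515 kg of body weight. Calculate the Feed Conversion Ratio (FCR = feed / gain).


FCR = feed consumed / weight gained
FCR = 17948 kg / 15515 kg = 1.15682

1.15682


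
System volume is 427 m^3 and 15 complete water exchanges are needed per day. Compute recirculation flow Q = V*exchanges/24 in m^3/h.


Daily recirculation volume = 427 m^3 * 15 = 6405 m^3/day
Flow rate Q = daily volume / 24 h = 6405 / 24 = 266.875 m^3/h

266.875 m^3/h


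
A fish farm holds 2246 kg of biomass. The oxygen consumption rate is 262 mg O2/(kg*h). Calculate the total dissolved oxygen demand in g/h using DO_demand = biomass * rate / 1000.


Total O2 consumption (mg/h) = 2246 kg * 262 mg/(kg*h) = 588452 mg/h
Convert to g/h: 588452 / 1000 = 588.452 g/h

588.452 g/h


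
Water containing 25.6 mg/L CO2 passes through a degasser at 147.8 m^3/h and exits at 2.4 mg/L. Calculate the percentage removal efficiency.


CO2_out / CO2_in = 2.4 / 25.6 = 0.09375
Fraction remaining = 0.09375
efficiency = (1 - 0.09375) * 100 = 90.625 %

90.625 %


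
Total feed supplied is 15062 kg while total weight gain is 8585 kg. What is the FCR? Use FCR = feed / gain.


FCR = feed consumed / weight gained
FCR = 15062 kg / 8585 kg = 1.75446

1.75446


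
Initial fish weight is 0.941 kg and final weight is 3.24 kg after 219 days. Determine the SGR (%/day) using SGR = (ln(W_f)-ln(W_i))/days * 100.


ln(W_f) = ln(3.24) = 1.1755733
ln(W_i) = ln(0.941) = -0.060812139
ln(W_f) - ln(W_i) = 1.1755733 - -0.060812139 = 1.2363854
SGR = 1.2363854 / 219 * 100 = 0.56456 %/day

0.56456 %/day


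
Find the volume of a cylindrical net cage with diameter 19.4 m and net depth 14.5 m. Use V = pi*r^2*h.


r = d/2 = 19.4/2 = 9.7 m
Base area = pi*r^2 = pi*9.7^2 = 295.59245 m^2
Volume = 295.59245 * 14.5 = 4286.09 m^3

4286.09 m^3


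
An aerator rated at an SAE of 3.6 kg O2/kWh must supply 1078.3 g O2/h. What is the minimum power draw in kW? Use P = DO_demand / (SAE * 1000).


SAE in g O2/kWh = 3.6 * 1000 = 3600 g/kWh
P = DO_demand / SAE_g = 1078.3 / 3600 = 0.299528 kW

0.299528 kW


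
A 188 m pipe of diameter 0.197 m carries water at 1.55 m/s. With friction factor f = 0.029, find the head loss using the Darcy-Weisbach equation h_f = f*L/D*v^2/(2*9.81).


v^2 = 1.55^2 = 2.4025 m^2/s^2
L/D = 188/0.197 = 954.31472
h_f = f*(L/D)*v^2/(2g) = 0.029 * 954.31472 * 2.4025 / 19.62 = 3.38886 m

3.38886 m


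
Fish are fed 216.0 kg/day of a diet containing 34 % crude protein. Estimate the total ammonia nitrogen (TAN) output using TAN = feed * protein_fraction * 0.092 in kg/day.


Protein in feed = 216.0 * 34/100 = 73.44 kg/day
TAN = protein * 0.092 = 73.44 * 0.092 = 6.75648 kg/day

6.75648 kg/day


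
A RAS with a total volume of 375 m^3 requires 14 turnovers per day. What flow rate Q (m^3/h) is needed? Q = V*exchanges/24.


Daily recirculation volume = 375 m^3 * 14 = 5250 m^3/day
Flow rate Q = daily volume / 24 h = 5250 / 24 = 218.75 m^3/h

218.75 m^3/h


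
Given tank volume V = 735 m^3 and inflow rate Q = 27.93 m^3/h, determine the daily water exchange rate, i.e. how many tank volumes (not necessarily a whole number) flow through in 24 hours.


Daily flow volume = 27.93 m^3/h * 24 h = 670.32 m^3/day
Exchanges = daily flow / tank volume = 670.32 / 735 = 0.912 exchanges/day

0.912 exchanges/day


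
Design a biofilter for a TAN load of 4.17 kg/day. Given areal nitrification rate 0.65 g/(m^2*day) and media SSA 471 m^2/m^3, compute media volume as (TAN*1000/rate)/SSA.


A = 4.17*1000 / 0.65 = 6415.3846 m^2
V = 6415.3846 / 471 = 13.6208

13.6208 m^3


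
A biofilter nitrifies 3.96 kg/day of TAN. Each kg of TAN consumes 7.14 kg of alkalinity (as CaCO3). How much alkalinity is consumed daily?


Alkalinity factor: 7.14 kg CaCO3 consumed per kg TAN nitrified
alk = 3.96 kg TAN * 7.14 = 28.2744 kg CaCO3/day

28.2744 kg CaCO3/day


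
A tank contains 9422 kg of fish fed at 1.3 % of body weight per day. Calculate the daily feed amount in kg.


Feeding rate fraction = 1.3% / 100 = 0.013
Daily feed = 9422 kg * 0.013 = 122.486 kg/day

122.486 kg/day


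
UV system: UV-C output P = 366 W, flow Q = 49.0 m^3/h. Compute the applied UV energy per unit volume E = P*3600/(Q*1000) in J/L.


Energy delivered per hour = 366 W * 3600 s = 1317600 J/h
Volume treated per hour = 49.0 m^3/h * 1000 = 49000 L/h
dose = 1317600 / 49000 = 26.8898 J/L

26.8898 J/L


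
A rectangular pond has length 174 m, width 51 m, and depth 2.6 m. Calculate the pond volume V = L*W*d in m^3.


Base area = L * W = 174 * 51 = 8874 m^2
Volume = area * depth = 8874 * 2.6 = 23072.4 m^3

23072.4 m^3


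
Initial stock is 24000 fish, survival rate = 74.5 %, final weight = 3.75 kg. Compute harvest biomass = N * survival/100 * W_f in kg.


Survivors = 24000 * 74.5/100 = 17880 fish
Harvest biomass = survivors * W_f = 17880 * 3.75 = 67050 kg

67050 kg


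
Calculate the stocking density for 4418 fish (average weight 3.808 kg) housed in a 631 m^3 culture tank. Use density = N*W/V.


Total biomass = 4418 fish * 3.808 kg = 16823.744 kg
Density = total biomass / volume = 16823.744 / 631 = 26.662 kg/m^3

26.662 kg/m^3


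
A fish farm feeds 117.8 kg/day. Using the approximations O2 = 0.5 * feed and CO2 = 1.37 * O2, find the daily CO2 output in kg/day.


O2 = 117.8 * 0.5 = 58.9
CO2 = 58.9 * 1.37 = 80.693

80.693 kg/day


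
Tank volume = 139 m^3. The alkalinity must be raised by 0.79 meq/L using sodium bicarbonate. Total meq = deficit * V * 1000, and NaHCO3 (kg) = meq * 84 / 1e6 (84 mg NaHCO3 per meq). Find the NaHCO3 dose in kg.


Tank volume in L = 139 m^3 * 1000 = 139000 L
Total meq required = 0.79 meq/L * 139000 L = 109810 meq
NaHCO3 mass = 109810 meq * 84 mg/meq / 1e6 = 9.22404 kg

9.22404 kg


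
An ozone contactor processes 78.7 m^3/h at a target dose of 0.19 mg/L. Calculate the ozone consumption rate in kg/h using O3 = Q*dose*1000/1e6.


O3 demand (mg/h) = Q * dose * 1000 = 78.7 * 0.19 * 1000 = 14953 mg/h
Convert mg to kg: 14953 / 1e6 = 0.014953 kg/h

0.014953 kg/h


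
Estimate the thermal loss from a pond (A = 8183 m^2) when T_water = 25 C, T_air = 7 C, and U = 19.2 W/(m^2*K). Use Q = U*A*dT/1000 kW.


Temperature difference dT = 25 - 7 = 18 K
Heat loss (W) = U * A * dT = 19.2 * 8183 * 18 = 2828044.8 W
Convert to kW: 2828044.8 / 1000 = 2828.0448 kW

2828.0448 kW


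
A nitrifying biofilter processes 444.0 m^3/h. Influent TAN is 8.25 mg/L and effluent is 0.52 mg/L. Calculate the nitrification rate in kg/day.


Concentration drop: TAN_in - TAN_out = 8.25 - 0.52 = 7.73 mg/L
Hourly TAN removed = Q * dTAN = 444.0 m^3/h * 7.73 mg/L = 3432.12 g/h  (m^3/h * mg/L = g/h)
Daily TAN removed = 3432.12 * 24 = 82370.88 g/day
Convert to kg/day: 82370.88 / 1000 = 82.37088 kg/day

82.37088 kg/day


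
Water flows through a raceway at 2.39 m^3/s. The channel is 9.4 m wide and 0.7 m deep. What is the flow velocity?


Cross-sectional area = W * d = 9.4 * 0.7 = 6.58 m^2
Velocity = Q / A = 2.39 / 6.58 = 0.363222 m/s

0.363222 m/s


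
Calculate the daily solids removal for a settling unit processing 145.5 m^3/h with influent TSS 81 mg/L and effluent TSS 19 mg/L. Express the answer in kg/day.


Concentration drop: TSS_in - TSS_out = 81 - 19 = 62 mg/L
Hourly solids removed = Q * dTSS = 145.5 m^3/h * 62 mg/L = 9021 g/h  (m^3/h * mg/L = g/h)
Daily solids removed = 9021 * 24 = 216504 g/day
Convert g to kg: 216504 / 1000 = 216.504 kg/day

216.504 kg/day


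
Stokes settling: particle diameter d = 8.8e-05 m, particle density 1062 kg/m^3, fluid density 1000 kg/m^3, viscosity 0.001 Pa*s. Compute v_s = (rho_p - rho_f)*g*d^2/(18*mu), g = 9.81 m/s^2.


Density difference: rho_p - rho_f = 1062 - 1000 = 62 kg/m^3
d^2 = (8.8e-05)^2 = 7.744e-09 m^2
Numerator = (rho_p - rho_f) * g * d^2 = 62 * 9.81 * 7.744e-09 = 4.7100557e-06
Denominator = 18 * mu = 18 * 0.001 = 0.018
v_s = 4.7100557e-06 / 0.018 = 2.6167e-04 m/s
Check: Re = rho_f * v_s * d / mu = 1000 * 2.6167e-04 * 8.8e-05 / 0.001 = 0.023 < 1, so Stokes' law applies.

2.6167e-04 m/s


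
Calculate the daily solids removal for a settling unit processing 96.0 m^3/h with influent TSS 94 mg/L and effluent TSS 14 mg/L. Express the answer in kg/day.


Concentration drop: TSS_in - TSS_out = 94 - 14 = 80 mg/L
Hourly solids removed = Q * dTSS = 96.0 m^3/h * 80 mg/L = 7680 g/h  (m^3/h * mg/L = g/h)
Daily solids removed = 7680 * 24 = 184320 g/day
Convert g to kg: 184320 / 1000 = 184.32 kg/day

184.32 kg/day


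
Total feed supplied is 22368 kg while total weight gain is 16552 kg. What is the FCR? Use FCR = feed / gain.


FCR = feed consumed / weight gained
FCR = 22368 kg / 16552 kg = 1.35138

1.35138


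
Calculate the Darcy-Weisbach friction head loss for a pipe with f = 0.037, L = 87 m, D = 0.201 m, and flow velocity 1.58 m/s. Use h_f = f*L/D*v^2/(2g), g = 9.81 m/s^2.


v^2 = 1.58^2 = 2.4964 m^2/s^2
L/D = 87/0.201 = 432.83582
h_f = f*(L/D)*v^2/(2g) = 0.037 * 432.83582 * 2.4964 / 19.62 = 2.0377 m

2.0377 m


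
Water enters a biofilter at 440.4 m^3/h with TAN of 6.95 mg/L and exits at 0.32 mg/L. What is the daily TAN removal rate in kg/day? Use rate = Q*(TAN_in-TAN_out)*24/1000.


Concentration drop: TAN_in - TAN_out = 6.95 - 0.32 = 6.63 mg/L
Hourly TAN removed = Q * dTAN = 440.4 m^3/h * 6.63 mg/L = 2919.852 g/h  (m^3/h * mg/L = g/h)
Daily TAN removed = 2919.852 * 24 = 70076.448 g/day
Convert to kg/day: 70076.448 / 1000 = 70.076448 kg/day

70.076448 kg/day


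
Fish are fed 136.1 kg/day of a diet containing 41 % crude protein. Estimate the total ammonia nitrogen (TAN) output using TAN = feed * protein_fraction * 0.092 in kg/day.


Protein in feed = 136.1 * 41/100 = 55.801 kg/day
TAN = protein * 0.092 = 55.801 * 0.092 = 5.133692 kg/day

5.133692 kg/day


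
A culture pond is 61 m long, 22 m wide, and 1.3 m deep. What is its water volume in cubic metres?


Base area = L * W = 61 * 22 = 1342 m^2
Volume = area * depth = 1342 * 1.3 = 1744.6 m^3

1744.6 m^3


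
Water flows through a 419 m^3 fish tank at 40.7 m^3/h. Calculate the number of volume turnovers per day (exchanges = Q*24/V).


Daily flow volume = 40.7 m^3/h * 24 h = 976.8 m^3/day
Exchanges = daily flow / tank volume = 976.8 / 419 = 2.33126 exchanges/day

2.33126 exchanges/day


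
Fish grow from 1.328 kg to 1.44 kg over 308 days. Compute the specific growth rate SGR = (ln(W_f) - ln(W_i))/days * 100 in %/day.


ln(W_f) = ln(1.44) = 0.36464311
ln(W_i) = ln(1.328) = 0.28367405
ln(W_f) - ln(W_i) = 0.36464311 - 0.28367405 = 0.08096906
SGR = 0.08096906 / 308 * 100 = 0.0262887 %/day

0.0262887 %/day


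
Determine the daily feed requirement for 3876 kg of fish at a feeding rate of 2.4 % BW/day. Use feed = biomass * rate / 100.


Feeding rate fraction = 2.4% / 100 = 0.024
Daily feed = 3876 kg * 0.024 = 93.024 kg/day

93.024 kg/day
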